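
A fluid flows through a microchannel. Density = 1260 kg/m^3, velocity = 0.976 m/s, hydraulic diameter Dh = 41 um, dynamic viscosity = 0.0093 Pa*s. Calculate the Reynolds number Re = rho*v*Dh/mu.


Step 1: Convert Dh to meters: Dh = 41e-6 m
Step 2: Re = rho * v * Dh / mu
Re = 1260 * 0.976 * 41e-6 / 0.0093
Re = 5.422


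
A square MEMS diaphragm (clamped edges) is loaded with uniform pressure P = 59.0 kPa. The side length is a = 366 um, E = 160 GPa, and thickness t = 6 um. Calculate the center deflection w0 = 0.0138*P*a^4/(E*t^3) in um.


Step 1: Convert pressure to compatible units (E is in GPa, so P in GPa).
P = 59.0 kPa = 59.0e-6 GPa
Step 2: Compute numerator: 0.0138 * P * a^4.
a^4 = 366^4 = 17944209936
numerator = 0.0138 * 59.0e-6 * 17944209936 = 1.46102e+04
Step 3: Compute denominator: E * t^3 = 160 * 6^3 = 34560
Step 4: w0 = numerator / denominator = 1.46102e+04 / 34560 = 0.4227 um


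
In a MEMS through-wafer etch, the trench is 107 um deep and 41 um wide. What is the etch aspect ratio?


Step 1: AR = depth / width
Step 2: AR = 107 / 41
AR = 2.6


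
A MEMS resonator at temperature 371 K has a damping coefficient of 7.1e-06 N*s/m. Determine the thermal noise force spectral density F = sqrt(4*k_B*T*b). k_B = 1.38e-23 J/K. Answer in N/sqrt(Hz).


Step 1: Compute 4 * k_B * T * b
= 4 * 1.38e-23 * 371 * 7.1e-06
= 1.4540e-25 N^2/Hz
Step 2: F_noise = sqrt(1.4540e-25)
F_noise = 3.81e-13 N/sqrt(Hz)


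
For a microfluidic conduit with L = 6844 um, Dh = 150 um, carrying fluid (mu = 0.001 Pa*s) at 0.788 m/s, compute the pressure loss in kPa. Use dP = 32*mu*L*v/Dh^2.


Step 1: Convert to SI: L = 6844e-6 m, Dh = 150e-6 m
Step 2: dP = 32 * 0.001 * 6844e-6 * 0.788 / (150e-6)^2
Step 3: dP = 7670.15 Pa
Step 4: Convert to kPa: dP = 7.67 kPa


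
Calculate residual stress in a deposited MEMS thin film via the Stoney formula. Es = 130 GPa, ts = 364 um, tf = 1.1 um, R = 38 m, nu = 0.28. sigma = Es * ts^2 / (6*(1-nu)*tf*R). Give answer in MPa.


Step 1: Compute numerator: Es * ts^2 = 130 * 364^2 = 17224480 (GPa*um^2)
Step 2: Compute denominator (R in um): 6*(1-nu)*tf*R = 6*0.72*1.1*38e6 = 180576000.0 (um^2)
Step 3: sigma (GPa) = 17224480 / 180576000.0 = 9.5386e-02 GPa
Step 4: Convert to MPa (x1000): sigma = 95.4 MPa


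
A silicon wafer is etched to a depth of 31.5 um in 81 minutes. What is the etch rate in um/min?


Step 1: Etch rate = depth / time
Step 2: rate = 31.5 / 81
rate = 0.389 um/min


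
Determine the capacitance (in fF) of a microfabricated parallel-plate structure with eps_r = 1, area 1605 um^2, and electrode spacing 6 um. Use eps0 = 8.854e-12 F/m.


Step 1: Convert area to m^2: A = 1605e-12 m^2
Step 2: Convert gap to m: d = 6e-6 m
Step 3: C = eps0 * eps_r * A / d
C = 8.854e-12 * 1 * 1605e-12 / 6e-6
Step 4: Convert to fF (multiply by 1e15).
C = 2.37 fF


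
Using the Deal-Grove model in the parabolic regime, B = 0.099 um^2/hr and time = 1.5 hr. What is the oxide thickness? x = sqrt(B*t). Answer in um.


Step 1: Compute B*t = 0.099 * 1.5 = 0.1485
Step 2: x = sqrt(0.1485)
x = 0.385 um


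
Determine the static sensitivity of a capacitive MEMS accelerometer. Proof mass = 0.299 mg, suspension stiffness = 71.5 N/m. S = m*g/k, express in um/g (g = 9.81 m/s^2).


Step 1: Convert mass: m = 0.299 mg = 2.99e-07 kg
Step 2: S = m * g / k = 2.99e-07 * 9.81 / 71.5
Step 3: S = 4.10e-08 m/g
Step 4: Convert to um/g: S = 0.041 um/g


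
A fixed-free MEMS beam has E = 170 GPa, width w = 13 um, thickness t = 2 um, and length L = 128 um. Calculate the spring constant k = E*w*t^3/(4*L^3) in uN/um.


Step 1: Convert E to consistent units (1 GPa = 1000 uN/um^2).
E = 170 GPa = 170000 uN/um^2
Step 2: Compute t^3 = 2^3 = 8
Step 3: Compute L^3 = 128^3 = 2097152
Step 4: k = 170000 * 13 * 8 / (4 * 2097152)
k = 2.1076 uN/um


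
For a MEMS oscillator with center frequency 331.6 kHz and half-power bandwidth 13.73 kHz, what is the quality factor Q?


Step 1: Q = f0 / bandwidth
Step 2: Q = 331.6 / 13.73
Q = 24.2


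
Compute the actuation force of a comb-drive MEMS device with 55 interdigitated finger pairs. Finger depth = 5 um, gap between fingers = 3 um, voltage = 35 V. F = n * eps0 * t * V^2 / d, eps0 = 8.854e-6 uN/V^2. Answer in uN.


Step 1: Parameters: n=55, eps0=8.854e-6 uN/V^2, t=5 um, V=35 V, d=3 um
Step 2: V^2 = 1225
Step 3: F = 55 * 8.854e-6 * 5 * 1225 / 3
F = 0.994 uN


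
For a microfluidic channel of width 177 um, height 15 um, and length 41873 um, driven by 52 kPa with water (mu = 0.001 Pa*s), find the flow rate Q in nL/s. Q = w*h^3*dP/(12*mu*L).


Step 1: Convert all dimensions to SI (meters).
w = 177e-6 m, h = 15e-6 m, L = 41873e-6 m, dP = 52e3 Pa
Step 2: Q = w * h^3 * dP / (12 * mu * L)
Q = 177e-6 * (15e-6)^3 * 52e3 / (12 * 0.001 * 41873e-6) = 6.182086e-11 m^3/s
Step 3: Convert Q from m^3/s to nL/s (1 m^3 = 1e12 nL, so multiply by 1e12).
Q = 61.821 nL/s


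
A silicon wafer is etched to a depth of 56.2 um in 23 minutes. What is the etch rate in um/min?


Step 1: Etch rate = depth / time
Step 2: rate = 56.2 / 23
rate = 2.443 um/min


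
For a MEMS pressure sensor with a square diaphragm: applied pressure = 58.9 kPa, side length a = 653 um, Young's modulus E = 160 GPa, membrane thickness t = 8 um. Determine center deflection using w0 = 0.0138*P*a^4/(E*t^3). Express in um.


Step 1: Convert pressure to compatible units (E is in GPa, so P in GPa).
P = 58.9 kPa = 58.9e-6 GPa
Step 2: Compute numerator: 0.0138 * P * a^4.
a^4 = 653^4 = 181824635281
numerator = 0.0138 * 58.9e-6 * 181824635281 = 1.477907e+05
Step 3: Compute denominator: E * t^3 = 160 * 8^3 = 81920
Step 4: w0 = numerator / denominator = 1.477907e+05 / 81920 = 1.8041 um


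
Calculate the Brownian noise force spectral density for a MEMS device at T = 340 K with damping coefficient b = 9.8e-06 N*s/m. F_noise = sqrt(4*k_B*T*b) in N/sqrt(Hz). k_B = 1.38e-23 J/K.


Step 1: Compute 4 * k_B * T * b
= 4 * 1.38e-23 * 340 * 9.8e-06
= 1.8393e-25 N^2/Hz
Step 2: F_noise = sqrt(1.8393e-25)
F_noise = 4.29e-13 N/sqrt(Hz)


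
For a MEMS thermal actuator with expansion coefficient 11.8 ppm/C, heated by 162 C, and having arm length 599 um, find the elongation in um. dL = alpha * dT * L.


Step 1: Convert CTE: alpha = 11.8 ppm/C = 11.8e-6 /C
Step 2: dL = 11.8e-6 * 162 * 599
dL = 1.145 um


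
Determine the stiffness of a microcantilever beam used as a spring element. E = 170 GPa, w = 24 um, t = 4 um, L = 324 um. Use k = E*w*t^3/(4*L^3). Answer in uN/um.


Step 1: Convert E to consistent units (1 GPa = 1000 uN/um^2).
E = 170 GPa = 170000 uN/um^2
Step 2: Compute t^3 = 4^3 = 64
Step 3: Compute L^3 = 324^3 = 34012224
Step 4: k = 170000 * 24 * 64 / (4 * 34012224)
k = 1.9193 uN/um


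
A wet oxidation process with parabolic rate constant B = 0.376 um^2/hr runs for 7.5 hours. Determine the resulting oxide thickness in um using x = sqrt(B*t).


Step 1: Compute B*t = 0.376 * 7.5 = 2.82
Step 2: x = sqrt(2.82)
x = 1.679 um


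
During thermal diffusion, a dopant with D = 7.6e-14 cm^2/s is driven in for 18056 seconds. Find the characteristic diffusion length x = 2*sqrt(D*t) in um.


Step 1: Compute D*t = 7.6e-14 * 18056 = 1.372256e-09 cm^2
Step 2: sqrt(D*t) = 3.7044e-05 cm
Step 3: x = 2 * 3.7044e-05 cm = 7.4088e-05 cm
Step 4: Convert to um (1 cm = 1e4 um): x = 0.741 um


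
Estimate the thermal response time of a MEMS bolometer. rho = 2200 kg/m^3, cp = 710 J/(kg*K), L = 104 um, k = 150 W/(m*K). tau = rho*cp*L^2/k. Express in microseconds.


Step 1: Convert L to m: L = 104e-6 m
Step 2: L^2 = (104e-6)^2 = 1.0816e-08 m^2
Step 3: tau = 2200 * 710 * 1.0816e-08 / 150 = 1.1263061e-04 s
Step 4: Convert to microseconds (multiply by 1e6).
tau = 112.631 us


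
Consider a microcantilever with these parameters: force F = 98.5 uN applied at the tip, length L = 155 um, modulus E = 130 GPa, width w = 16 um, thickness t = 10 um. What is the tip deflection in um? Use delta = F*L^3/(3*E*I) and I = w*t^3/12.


Step 1: Calculate the second moment of area.
I = w * t^3 / 12 = 16 * 10^3 / 12 = 1333.3333 um^4
Step 2: Convert E to consistent units (1 GPa = 1000 uN/um^2).
E = 130 GPa = 130000 uN/um^2
Step 3: Calculate tip deflection.
delta = F * L^3 / (3 * E * I)
delta = 98.5 * 155^3 / (3 * 130000 * 1333.3333)
delta = 0.7054 um


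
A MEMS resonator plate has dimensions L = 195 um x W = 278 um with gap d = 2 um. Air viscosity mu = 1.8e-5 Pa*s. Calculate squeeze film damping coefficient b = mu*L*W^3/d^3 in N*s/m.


Step 1: Convert to SI.
L = 195e-6 m, W = 278e-6 m, d = 2e-6 m
Step 2: W^3 = (278e-6)^3 = 2.15e-11 m^3
Step 3: d^3 = (2e-6)^3 = 8.00e-18 m^3
Step 4: b = 1.8e-5 * 195e-6 * 2.15e-11 / 8.00e-18
b = 9.43e-03 N*s/m


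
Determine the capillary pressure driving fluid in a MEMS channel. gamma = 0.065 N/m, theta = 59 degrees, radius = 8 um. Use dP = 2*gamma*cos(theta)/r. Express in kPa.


Step 1: cos(59 deg) = 0.515
Step 2: Convert r to m: r = 8e-6 m
Step 3: dP = 2 * 0.065 * 0.515 / 8e-6 = 8368.8 Pa
Step 4: Convert Pa to kPa (divide by 1000).
dP = 8.37 kPa


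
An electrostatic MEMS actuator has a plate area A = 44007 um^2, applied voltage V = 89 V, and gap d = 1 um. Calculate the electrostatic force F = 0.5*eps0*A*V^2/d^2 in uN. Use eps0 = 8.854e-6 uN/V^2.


Step 1: Identify parameters.
eps0 = 8.854e-6 uN/V^2, A = 44007 um^2, V = 89 V, d = 1 um
Step 2: Compute V^2 = 89^2 = 7921
Step 3: Compute d^2 = 1^2 = 1
Step 4: F = 0.5 * 8.854e-6 * 44007 * 7921 / 1
F = 1543.161 uN


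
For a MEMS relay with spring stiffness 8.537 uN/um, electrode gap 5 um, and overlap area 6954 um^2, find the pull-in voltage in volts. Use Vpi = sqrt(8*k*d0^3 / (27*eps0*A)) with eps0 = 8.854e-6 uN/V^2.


Step 1: Compute numerator: 8 * k * d0^3 = 8 * 8.537 * 5^3 = 8537.0
Step 2: Compute denominator: 27 * eps0 * A = 27 * 8.854e-6 * 6954 = 1.662409
Step 3: Vpi = sqrt(8537.0 / 1.662409)
Vpi = 71.66 V


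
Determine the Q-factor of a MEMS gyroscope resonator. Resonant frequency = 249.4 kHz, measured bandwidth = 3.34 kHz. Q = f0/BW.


Step 1: Q = f0 / bandwidth
Step 2: Q = 249.4 / 3.34
Q = 74.7


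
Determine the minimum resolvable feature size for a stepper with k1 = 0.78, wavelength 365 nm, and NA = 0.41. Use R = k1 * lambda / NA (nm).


Step 1: Identify values: k1 = 0.78, lambda = 365 nm, NA = 0.41
Step 2: R = k1 * lambda / NA
R = 0.78 * 365 / 0.41
R = 694.4 nm


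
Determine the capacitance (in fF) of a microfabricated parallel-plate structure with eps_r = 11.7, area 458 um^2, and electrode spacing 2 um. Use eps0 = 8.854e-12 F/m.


Step 1: Convert area to m^2: A = 458e-12 m^2
Step 2: Convert gap to m: d = 2e-6 m
Step 3: C = eps0 * eps_r * A / d
C = 8.854e-12 * 11.7 * 458e-12 / 2e-6
Step 4: Convert to fF (multiply by 1e15).
C = 23.72 fF


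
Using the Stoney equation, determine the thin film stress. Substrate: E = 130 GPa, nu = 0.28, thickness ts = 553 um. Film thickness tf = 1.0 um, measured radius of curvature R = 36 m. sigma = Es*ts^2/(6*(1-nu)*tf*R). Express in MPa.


Step 1: Compute numerator: Es * ts^2 = 130 * 553^2 = 39755170 (GPa*um^2)
Step 2: Compute denominator (R in um): 6*(1-nu)*tf*R = 6*0.72*1.0*36e6 = 155520000.0 (um^2)
Step 3: sigma (GPa) = 39755170 / 155520000.0 = 2.55627e-01 GPa
Step 4: Convert to MPa (x1000): sigma = 255.6 MPa


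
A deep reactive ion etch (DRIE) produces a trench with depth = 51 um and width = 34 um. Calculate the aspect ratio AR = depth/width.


Step 1: AR = depth / width
Step 2: AR = 51 / 34
AR = 1.5


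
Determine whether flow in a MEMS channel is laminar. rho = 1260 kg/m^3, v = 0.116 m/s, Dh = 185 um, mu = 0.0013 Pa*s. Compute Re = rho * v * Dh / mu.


Step 1: Convert Dh to meters: Dh = 185e-6 m
Step 2: Re = rho * v * Dh / mu
Re = 1260 * 0.116 * 185e-6 / 0.0013
Re = 20.8
Since Re = 20.8 is below ~2300, the flow is laminar.


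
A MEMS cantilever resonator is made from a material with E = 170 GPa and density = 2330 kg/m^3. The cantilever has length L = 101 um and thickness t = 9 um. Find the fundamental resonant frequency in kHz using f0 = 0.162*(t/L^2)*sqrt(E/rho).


Step 1: Convert units to SI.
t_SI = 9e-6 m, L_SI = 101e-6 m
Step 2: Calculate sqrt(E/rho).
sqrt(170e9 / 2330) = 8541.74 m/s
Step 3: Compute f0.
f0 = 0.162 * 9e-6 / (101e-6)^2 * 8541.74 = 1220846.7 Hz = 1220.85 kHz


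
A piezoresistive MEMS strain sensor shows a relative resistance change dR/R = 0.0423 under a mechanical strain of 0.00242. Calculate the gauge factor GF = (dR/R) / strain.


Step 1: Identify values.
dR/R = 0.0423, strain = 0.00242
Step 2: GF = (dR/R) / strain = 0.0423 / 0.00242
GF = 17.5


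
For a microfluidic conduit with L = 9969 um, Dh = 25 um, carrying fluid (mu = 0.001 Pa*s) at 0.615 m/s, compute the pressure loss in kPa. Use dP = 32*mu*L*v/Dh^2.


Step 1: Convert to SI: L = 9969e-6 m, Dh = 25e-6 m
Step 2: dP = 32 * 0.001 * 9969e-6 * 0.615 / (25e-6)^2
Step 3: dP = 313903.87 Pa
Step 4: Convert to kPa: dP = 313.9 kPa


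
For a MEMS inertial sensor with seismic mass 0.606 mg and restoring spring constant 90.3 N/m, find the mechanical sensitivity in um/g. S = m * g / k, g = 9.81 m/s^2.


Step 1: Convert mass: m = 0.606 mg = 6.06e-07 kg
Step 2: S = m * g / k = 6.06e-07 * 9.81 / 90.3
Step 3: S = 6.58e-08 m/g
Step 4: Convert to um/g: S = 0.066 um/g


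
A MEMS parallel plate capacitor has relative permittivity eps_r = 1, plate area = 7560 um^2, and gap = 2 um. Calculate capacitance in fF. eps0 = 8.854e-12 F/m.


Step 1: Convert area to m^2: A = 7560e-12 m^2
Step 2: Convert gap to m: d = 2e-6 m
Step 3: C = eps0 * eps_r * A / d
C = 8.854e-12 * 1 * 7560e-12 / 2e-6
Step 4: Convert to fF (multiply by 1e15).
C = 33.47 fF


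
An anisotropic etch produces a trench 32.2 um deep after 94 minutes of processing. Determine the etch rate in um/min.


Step 1: Etch rate = depth / time
Step 2: rate = 32.2 / 94
rate = 0.343 um/min


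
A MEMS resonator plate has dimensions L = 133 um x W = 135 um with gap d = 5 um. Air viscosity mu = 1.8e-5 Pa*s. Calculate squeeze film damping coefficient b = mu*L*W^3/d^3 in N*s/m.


Step 1: Convert to SI.
L = 133e-6 m, W = 135e-6 m, d = 5e-6 m
Step 2: W^3 = (135e-6)^3 = 2.46e-12 m^3
Step 3: d^3 = (5e-6)^3 = 1.25e-16 m^3
Step 4: b = 1.8e-5 * 133e-6 * 2.46e-12 / 1.25e-16
b = 4.71e-05 N*s/m


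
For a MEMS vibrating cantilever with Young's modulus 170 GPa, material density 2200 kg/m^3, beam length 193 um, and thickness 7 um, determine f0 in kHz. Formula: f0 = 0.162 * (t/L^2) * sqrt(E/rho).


Step 1: Convert units to SI.
t_SI = 7e-6 m, L_SI = 193e-6 m
Step 2: Calculate sqrt(E/rho).
sqrt(170e9 / 2200) = 8790.49 m/s
Step 3: Compute f0.
f0 = 0.162 * 7e-6 / (193e-6)^2 * 8790.49 = 267615.7 Hz = 267.62 kHz


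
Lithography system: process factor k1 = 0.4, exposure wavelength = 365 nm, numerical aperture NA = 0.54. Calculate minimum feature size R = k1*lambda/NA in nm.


Step 1: Identify values: k1 = 0.4, lambda = 365 nm, NA = 0.54
Step 2: R = k1 * lambda / NA
R = 0.4 * 365 / 0.54
R = 270.4 nm


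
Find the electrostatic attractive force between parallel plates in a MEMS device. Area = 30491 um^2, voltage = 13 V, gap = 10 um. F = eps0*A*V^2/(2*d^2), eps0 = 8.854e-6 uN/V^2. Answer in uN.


Step 1: Identify parameters.
eps0 = 8.854e-6 uN/V^2, A = 30491 um^2, V = 13 V, d = 10 um
Step 2: Compute V^2 = 13^2 = 169
Step 3: Compute d^2 = 10^2 = 100
Step 4: F = 0.5 * 8.854e-6 * 30491 * 169 / 100
F = 0.228 uN


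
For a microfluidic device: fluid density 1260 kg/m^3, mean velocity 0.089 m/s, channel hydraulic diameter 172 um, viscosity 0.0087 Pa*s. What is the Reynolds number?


Step 1: Convert Dh to meters: Dh = 172e-6 m
Step 2: Re = rho * v * Dh / mu
Re = 1260 * 0.089 * 172e-6 / 0.0087
Re = 2.217


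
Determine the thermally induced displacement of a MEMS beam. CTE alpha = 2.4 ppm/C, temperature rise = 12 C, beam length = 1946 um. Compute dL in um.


Step 1: Convert CTE: alpha = 2.4 ppm/C = 2.4e-6 /C
Step 2: dL = 2.4e-6 * 12 * 1946
dL = 0.056 um


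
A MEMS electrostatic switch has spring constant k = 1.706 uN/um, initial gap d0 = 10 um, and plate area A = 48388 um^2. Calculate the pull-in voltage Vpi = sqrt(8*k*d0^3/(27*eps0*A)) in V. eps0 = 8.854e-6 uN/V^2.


Step 1: Compute numerator: 8 * k * d0^3 = 8 * 1.706 * 10^3 = 13648.0
Step 2: Compute denominator: 27 * eps0 * A = 27 * 8.854e-6 * 48388 = 11.567539
Step 3: Vpi = sqrt(13648.0 / 11.567539)
Vpi = 34.35 V


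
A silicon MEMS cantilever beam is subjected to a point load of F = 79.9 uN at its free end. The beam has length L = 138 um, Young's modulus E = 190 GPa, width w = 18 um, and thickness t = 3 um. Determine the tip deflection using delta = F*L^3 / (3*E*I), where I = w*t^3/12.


Step 1: Calculate the second moment of area.
I = w * t^3 / 12 = 18 * 3^3 / 12 = 40.5 um^4
Step 2: Convert E to consistent units (1 GPa = 1000 uN/um^2).
E = 190 GPa = 190000 uN/um^2
Step 3: Calculate tip deflection.
delta = F * L^3 / (3 * E * I)
delta = 79.9 * 138^3 / (3 * 190000 * 40.5)
delta = 9.0961 um


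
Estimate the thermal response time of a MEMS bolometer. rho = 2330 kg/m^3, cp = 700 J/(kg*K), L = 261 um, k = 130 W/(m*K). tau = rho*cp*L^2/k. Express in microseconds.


Step 1: Convert L to m: L = 261e-6 m
Step 2: L^2 = (261e-6)^2 = 6.8121e-08 m^2
Step 3: tau = 2330 * 700 * 6.8121e-08 / 130 = 8.5465655e-04 s
Step 4: Convert to microseconds (multiply by 1e6).
tau = 854.657 us


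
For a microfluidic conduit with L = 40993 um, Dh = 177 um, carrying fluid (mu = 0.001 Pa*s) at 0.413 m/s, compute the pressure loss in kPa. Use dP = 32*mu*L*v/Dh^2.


Step 1: Convert to SI: L = 40993e-6 m, Dh = 177e-6 m
Step 2: dP = 32 * 0.001 * 40993e-6 * 0.413 / (177e-6)^2
Step 3: dP = 17292.72 Pa
Step 4: Convert to kPa: dP = 17.29 kPa


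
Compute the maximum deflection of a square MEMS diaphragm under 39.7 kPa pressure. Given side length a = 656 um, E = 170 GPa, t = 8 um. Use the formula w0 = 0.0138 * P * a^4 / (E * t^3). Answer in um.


Step 1: Convert pressure to compatible units (E is in GPa, so P in GPa).
P = 39.7 kPa = 39.7e-6 GPa
Step 2: Compute numerator: 0.0138 * P * a^4.
a^4 = 656^4 = 185189072896
numerator = 0.0138 * 39.7e-6 * 185189072896 = 1.014577e+05
Step 3: Compute denominator: E * t^3 = 170 * 8^3 = 87040
Step 4: w0 = numerator / denominator = 1.014577e+05 / 87040 = 1.1656 um


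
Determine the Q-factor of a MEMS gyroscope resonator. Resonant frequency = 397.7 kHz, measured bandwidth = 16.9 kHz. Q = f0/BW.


Step 1: Q = f0 / bandwidth
Step 2: Q = 397.7 / 16.9
Q = 23.5


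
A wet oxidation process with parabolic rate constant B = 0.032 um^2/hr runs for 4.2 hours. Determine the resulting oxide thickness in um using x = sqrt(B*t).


Step 1: Compute B*t = 0.032 * 4.2 = 0.1344
Step 2: x = sqrt(0.1344)
x = 0.367 um


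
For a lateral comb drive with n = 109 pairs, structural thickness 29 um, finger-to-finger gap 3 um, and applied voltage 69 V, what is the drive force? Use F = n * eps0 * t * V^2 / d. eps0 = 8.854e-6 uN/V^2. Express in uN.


Step 1: Parameters: n=109, eps0=8.854e-6 uN/V^2, t=29 um, V=69 V, d=3 um
Step 2: V^2 = 4761
Step 3: F = 109 * 8.854e-6 * 29 * 4761 / 3
F = 44.416 uN


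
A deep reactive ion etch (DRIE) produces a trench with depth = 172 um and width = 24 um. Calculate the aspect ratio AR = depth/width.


Step 1: AR = depth / width
Step 2: AR = 172 / 24
AR = 7.2


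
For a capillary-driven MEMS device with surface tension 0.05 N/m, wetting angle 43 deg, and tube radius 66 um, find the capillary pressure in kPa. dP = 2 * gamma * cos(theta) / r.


Step 1: cos(43 deg) = 0.7314
Step 2: Convert r to m: r = 66e-6 m
Step 3: dP = 2 * 0.05 * 0.7314 / 66e-6 = 1108.2 Pa
Step 4: Convert Pa to kPa (divide by 1000).
dP = 1.11 kPa


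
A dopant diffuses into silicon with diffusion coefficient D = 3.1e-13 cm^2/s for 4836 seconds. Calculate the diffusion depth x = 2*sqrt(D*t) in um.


Step 1: Compute D*t = 3.1e-13 * 4836 = 1.49916e-09 cm^2
Step 2: sqrt(D*t) = 3.8719e-05 cm
Step 3: x = 2 * 3.8719e-05 cm = 7.7438e-05 cm
Step 4: Convert to um (1 cm = 1e4 um): x = 0.774 um


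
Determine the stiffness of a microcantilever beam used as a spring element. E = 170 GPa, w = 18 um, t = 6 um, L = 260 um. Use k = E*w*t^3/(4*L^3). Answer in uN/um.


Step 1: Convert E to consistent units (1 GPa = 1000 uN/um^2).
E = 170 GPa = 170000 uN/um^2
Step 2: Compute t^3 = 6^3 = 216
Step 3: Compute L^3 = 260^3 = 17576000
Step 4: k = 170000 * 18 * 216 / (4 * 17576000)
k = 9.4015 uN/um


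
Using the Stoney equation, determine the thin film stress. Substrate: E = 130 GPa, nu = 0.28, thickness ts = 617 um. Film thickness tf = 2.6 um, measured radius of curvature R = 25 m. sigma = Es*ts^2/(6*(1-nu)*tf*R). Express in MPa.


Step 1: Compute numerator: Es * ts^2 = 130 * 617^2 = 49489570 (GPa*um^2)
Step 2: Compute denominator (R in um): 6*(1-nu)*tf*R = 6*0.72*2.6*25e6 = 280800000.0 (um^2)
Step 3: sigma (GPa) = 49489570 / 280800000.0 = 1.76245e-01 GPa
Step 4: Convert to MPa (x1000): sigma = 176.2 MPa


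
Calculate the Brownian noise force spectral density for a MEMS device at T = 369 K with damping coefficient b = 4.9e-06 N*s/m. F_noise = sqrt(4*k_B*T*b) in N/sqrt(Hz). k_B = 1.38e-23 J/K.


Step 1: Compute 4 * k_B * T * b
= 4 * 1.38e-23 * 369 * 4.9e-06
= 9.9807e-26 N^2/Hz
Step 2: F_noise = sqrt(9.9807e-26)
F_noise = 3.16e-13 N/sqrt(Hz)


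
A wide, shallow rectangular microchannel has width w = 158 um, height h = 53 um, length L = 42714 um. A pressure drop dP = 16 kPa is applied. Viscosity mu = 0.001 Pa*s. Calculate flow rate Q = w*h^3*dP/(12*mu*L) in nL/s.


Step 1: Convert all dimensions to SI (meters).
w = 158e-6 m, h = 53e-6 m, L = 42714e-6 m, dP = 16e3 Pa
Step 2: Q = w * h^3 * dP / (12 * mu * L)
Q = 158e-6 * (53e-6)^3 * 16e3 / (12 * 0.001 * 42714e-6) = 7.3426561e-10 m^3/s
Step 3: Convert Q from m^3/s to nL/s (1 m^3 = 1e12 nL, so multiply by 1e12).
Q = 734.266 nL/s


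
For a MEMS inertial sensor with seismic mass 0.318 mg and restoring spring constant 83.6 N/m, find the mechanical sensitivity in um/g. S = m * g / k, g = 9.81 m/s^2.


Step 1: Convert mass: m = 0.318 mg = 3.18e-07 kg
Step 2: S = m * g / k = 3.18e-07 * 9.81 / 83.6
Step 3: S = 3.73e-08 m/g
Step 4: Convert to um/g: S = 0.037 um/g


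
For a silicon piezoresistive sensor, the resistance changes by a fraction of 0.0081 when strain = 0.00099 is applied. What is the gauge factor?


Step 1: Identify values.
dR/R = 0.0081, strain = 0.00099
Step 2: GF = (dR/R) / strain = 0.0081 / 0.00099
GF = 8.2


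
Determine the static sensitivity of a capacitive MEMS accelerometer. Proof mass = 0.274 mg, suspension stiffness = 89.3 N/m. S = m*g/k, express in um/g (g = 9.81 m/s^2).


Step 1: Convert mass: m = 0.274 mg = 2.74e-07 kg
Step 2: S = m * g / k = 2.74e-07 * 9.81 / 89.3
Step 3: S = 3.01e-08 m/g
Step 4: Convert to um/g: S = 0.03 um/g


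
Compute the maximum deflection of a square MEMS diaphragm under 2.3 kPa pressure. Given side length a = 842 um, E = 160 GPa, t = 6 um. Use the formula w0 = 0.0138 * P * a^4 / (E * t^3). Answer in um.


Step 1: Convert pressure to compatible units (E is in GPa, so P in GPa).
P = 2.3 kPa = 2.3e-6 GPa
Step 2: Compute numerator: 0.0138 * P * a^4.
a^4 = 842^4 = 502629953296
numerator = 0.0138 * 2.3e-6 * 502629953296 = 1.59535e+04
Step 3: Compute denominator: E * t^3 = 160 * 6^3 = 34560
Step 4: w0 = numerator / denominator = 1.59535e+04 / 34560 = 0.4616 um


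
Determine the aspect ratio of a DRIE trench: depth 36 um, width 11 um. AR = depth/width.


Step 1: AR = depth / width
Step 2: AR = 36 / 11
AR = 3.3


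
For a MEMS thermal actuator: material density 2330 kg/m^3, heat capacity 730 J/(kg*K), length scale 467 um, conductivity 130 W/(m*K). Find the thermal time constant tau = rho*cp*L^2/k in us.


Step 1: Convert L to m: L = 467e-6 m
Step 2: L^2 = (467e-6)^2 = 2.18089e-07 m^2
Step 3: tau = 2330 * 730 * 2.18089e-07 / 130 = 2.85344292e-03 s
Step 4: Convert to microseconds (multiply by 1e6).
tau = 2853.443 us


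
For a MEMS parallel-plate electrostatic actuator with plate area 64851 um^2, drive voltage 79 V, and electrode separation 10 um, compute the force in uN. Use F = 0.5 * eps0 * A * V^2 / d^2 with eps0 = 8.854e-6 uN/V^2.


Step 1: Identify parameters.
eps0 = 8.854e-6 uN/V^2, A = 64851 um^2, V = 79 V, d = 10 um
Step 2: Compute V^2 = 79^2 = 6241
Step 3: Compute d^2 = 10^2 = 100
Step 4: F = 0.5 * 8.854e-6 * 64851 * 6241 / 100
F = 17.918 uN


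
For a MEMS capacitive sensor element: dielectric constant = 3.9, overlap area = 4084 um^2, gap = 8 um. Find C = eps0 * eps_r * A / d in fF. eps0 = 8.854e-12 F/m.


Step 1: Convert area to m^2: A = 4084e-12 m^2
Step 2: Convert gap to m: d = 8e-6 m
Step 3: C = eps0 * eps_r * A / d
C = 8.854e-12 * 3.9 * 4084e-12 / 8e-6
Step 4: Convert to fF (multiply by 1e15).
C = 17.63 fF


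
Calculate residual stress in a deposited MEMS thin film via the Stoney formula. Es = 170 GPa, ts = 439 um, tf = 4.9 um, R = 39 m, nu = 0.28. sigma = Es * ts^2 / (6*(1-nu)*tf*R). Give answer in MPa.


Step 1: Compute numerator: Es * ts^2 = 170 * 439^2 = 32762570 (GPa*um^2)
Step 2: Compute denominator (R in um): 6*(1-nu)*tf*R = 6*0.72*4.9*39e6 = 825552000.0 (um^2)
Step 3: sigma (GPa) = 32762570 / 825552000.0 = 3.9686e-02 GPa
Step 4: Convert to MPa (x1000): sigma = 39.7 MPa


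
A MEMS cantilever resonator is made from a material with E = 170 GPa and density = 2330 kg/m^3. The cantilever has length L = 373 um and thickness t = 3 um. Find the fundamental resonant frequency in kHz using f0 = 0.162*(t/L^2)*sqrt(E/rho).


Step 1: Convert units to SI.
t_SI = 3e-6 m, L_SI = 373e-6 m
Step 2: Calculate sqrt(E/rho).
sqrt(170e9 / 2330) = 8541.74 m/s
Step 3: Compute f0.
f0 = 0.162 * 3e-6 / (373e-6)^2 * 8541.74 = 29837.7 Hz = 29.84 kHz


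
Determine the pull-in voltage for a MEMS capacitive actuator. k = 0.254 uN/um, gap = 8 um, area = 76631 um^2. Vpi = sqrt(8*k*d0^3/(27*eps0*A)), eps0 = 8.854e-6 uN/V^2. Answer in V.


Step 1: Compute numerator: 8 * k * d0^3 = 8 * 0.254 * 8^3 = 1040.384
Step 2: Compute denominator: 27 * eps0 * A = 27 * 8.854e-6 * 76631 = 18.319254
Step 3: Vpi = sqrt(1040.384 / 18.319254)
Vpi = 7.54 V


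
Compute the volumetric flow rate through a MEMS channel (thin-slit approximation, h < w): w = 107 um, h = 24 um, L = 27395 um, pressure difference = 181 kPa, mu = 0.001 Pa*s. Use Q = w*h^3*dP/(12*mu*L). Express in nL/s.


Step 1: Convert all dimensions to SI (meters).
w = 107e-6 m, h = 24e-6 m, L = 27395e-6 m, dP = 181e3 Pa
Step 2: Q = w * h^3 * dP / (12 * mu * L)
Q = 107e-6 * (24e-6)^3 * 181e3 / (12 * 0.001 * 27395e-6) = 8.144108e-10 m^3/s
Step 3: Convert Q from m^3/s to nL/s (1 m^3 = 1e12 nL, so multiply by 1e12).
Q = 814.411 nL/s


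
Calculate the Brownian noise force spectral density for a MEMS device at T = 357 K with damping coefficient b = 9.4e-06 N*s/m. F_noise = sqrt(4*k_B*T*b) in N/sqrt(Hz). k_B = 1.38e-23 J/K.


Step 1: Compute 4 * k_B * T * b
= 4 * 1.38e-23 * 357 * 9.4e-06
= 1.8524e-25 N^2/Hz
Step 2: F_noise = sqrt(1.8524e-25)
F_noise = 4.30e-13 N/sqrt(Hz)


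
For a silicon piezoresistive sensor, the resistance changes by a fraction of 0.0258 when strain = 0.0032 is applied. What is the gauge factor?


Step 1: Identify values.
dR/R = 0.0258, strain = 0.0032
Step 2: GF = (dR/R) / strain = 0.0258 / 0.0032
GF = 8.1


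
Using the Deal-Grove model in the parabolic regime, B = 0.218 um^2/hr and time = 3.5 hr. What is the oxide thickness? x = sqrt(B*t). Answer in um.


Step 1: Compute B*t = 0.218 * 3.5 = 0.763
Step 2: x = sqrt(0.763)
x = 0.873 um


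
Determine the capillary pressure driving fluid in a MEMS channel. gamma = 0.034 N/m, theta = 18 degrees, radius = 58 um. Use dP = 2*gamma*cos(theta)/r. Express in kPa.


Step 1: cos(18 deg) = 0.9511
Step 2: Convert r to m: r = 58e-6 m
Step 3: dP = 2 * 0.034 * 0.9511 / 58e-6 = 1115.1 Pa
Step 4: Convert Pa to kPa (divide by 1000).
dP = 1.12 kPa


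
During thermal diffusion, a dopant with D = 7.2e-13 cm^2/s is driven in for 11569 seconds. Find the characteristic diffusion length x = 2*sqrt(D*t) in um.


Step 1: Compute D*t = 7.2e-13 * 11569 = 8.32968e-09 cm^2
Step 2: sqrt(D*t) = 9.12671e-05 cm
Step 3: x = 2 * 9.12671e-05 cm = 1.825342e-04 cm
Step 4: Convert to um (1 cm = 1e4 um): x = 1.825 um


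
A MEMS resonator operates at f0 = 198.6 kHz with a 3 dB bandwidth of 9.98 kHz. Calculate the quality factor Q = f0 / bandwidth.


Step 1: Q = f0 / bandwidth
Step 2: Q = 198.6 / 9.98
Q = 19.9


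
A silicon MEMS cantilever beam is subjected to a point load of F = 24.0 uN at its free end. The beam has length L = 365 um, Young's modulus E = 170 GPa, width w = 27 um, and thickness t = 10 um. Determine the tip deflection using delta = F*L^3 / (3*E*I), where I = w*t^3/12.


Step 1: Calculate the second moment of area.
I = w * t^3 / 12 = 27 * 10^3 / 12 = 2250.0 um^4
Step 2: Convert E to consistent units (1 GPa = 1000 uN/um^2).
E = 170 GPa = 170000 uN/um^2
Step 3: Calculate tip deflection.
delta = F * L^3 / (3 * E * I)
delta = 24.0 * 365^3 / (3 * 170000 * 2250.0)
delta = 1.017 um


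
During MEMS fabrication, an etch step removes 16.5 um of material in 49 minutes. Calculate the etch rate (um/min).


Step 1: Etch rate = depth / time
Step 2: rate = 16.5 / 49
rate = 0.337 um/min


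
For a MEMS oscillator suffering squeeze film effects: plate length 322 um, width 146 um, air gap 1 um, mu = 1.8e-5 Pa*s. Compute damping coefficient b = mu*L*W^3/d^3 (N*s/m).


Step 1: Convert to SI.
L = 322e-6 m, W = 146e-6 m, d = 1e-6 m
Step 2: W^3 = (146e-6)^3 = 3.11e-12 m^3
Step 3: d^3 = (1e-6)^3 = 1.00e-18 m^3
Step 4: b = 1.8e-5 * 322e-6 * 3.11e-12 / 1.00e-18
b = 1.80e-02 N*s/m


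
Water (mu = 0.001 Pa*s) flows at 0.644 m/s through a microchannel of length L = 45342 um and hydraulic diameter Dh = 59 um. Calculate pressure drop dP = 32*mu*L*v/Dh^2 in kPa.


Step 1: Convert to SI: L = 45342e-6 m, Dh = 59e-6 m
Step 2: dP = 32 * 0.001 * 45342e-6 * 0.644 / (59e-6)^2
Step 3: dP = 268430.89 Pa
Step 4: Convert to kPa: dP = 268.43 kPa


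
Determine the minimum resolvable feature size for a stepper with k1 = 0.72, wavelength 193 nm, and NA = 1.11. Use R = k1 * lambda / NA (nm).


Step 1: Identify values: k1 = 0.72, lambda = 193 nm, NA = 1.11
Step 2: R = k1 * lambda / NA
R = 0.72 * 193 / 1.11
R = 125.2 nm


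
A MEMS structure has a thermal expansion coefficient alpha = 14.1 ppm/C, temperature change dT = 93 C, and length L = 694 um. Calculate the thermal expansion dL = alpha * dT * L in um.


Step 1: Convert CTE: alpha = 14.1 ppm/C = 14.1e-6 /C
Step 2: dL = 14.1e-6 * 93 * 694
dL = 0.91 um


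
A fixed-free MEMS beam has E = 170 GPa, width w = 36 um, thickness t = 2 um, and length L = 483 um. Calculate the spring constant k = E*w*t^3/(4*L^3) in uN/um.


Step 1: Convert E to consistent units (1 GPa = 1000 uN/um^2).
E = 170 GPa = 170000 uN/um^2
Step 2: Compute t^3 = 2^3 = 8
Step 3: Compute L^3 = 483^3 = 112678587
Step 4: k = 170000 * 36 * 8 / (4 * 112678587)
k = 0.1086 uN/um


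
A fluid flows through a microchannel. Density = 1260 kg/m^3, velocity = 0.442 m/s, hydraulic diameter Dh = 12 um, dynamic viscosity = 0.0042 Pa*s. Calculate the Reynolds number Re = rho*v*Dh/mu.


Step 1: Convert Dh to meters: Dh = 12e-6 m
Step 2: Re = rho * v * Dh / mu
Re = 1260 * 0.442 * 12e-6 / 0.0042
Re = 1.591


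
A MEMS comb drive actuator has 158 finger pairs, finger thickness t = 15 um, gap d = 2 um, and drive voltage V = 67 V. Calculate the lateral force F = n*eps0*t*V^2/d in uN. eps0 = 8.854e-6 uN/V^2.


Step 1: Parameters: n=158, eps0=8.854e-6 uN/V^2, t=15 um, V=67 V, d=2 um
Step 2: V^2 = 4489
Step 3: F = 158 * 8.854e-6 * 15 * 4489 / 2
F = 47.099 uN


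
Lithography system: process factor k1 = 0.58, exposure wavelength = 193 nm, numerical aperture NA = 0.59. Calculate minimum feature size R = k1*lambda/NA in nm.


Step 1: Identify values: k1 = 0.58, lambda = 193 nm, NA = 0.59
Step 2: R = k1 * lambda / NA
R = 0.58 * 193 / 0.59
R = 189.7 nm


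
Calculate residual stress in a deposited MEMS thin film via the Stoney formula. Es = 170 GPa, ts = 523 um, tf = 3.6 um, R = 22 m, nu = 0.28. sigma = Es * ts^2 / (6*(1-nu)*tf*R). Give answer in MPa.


Step 1: Compute numerator: Es * ts^2 = 170 * 523^2 = 46499930 (GPa*um^2)
Step 2: Compute denominator (R in um): 6*(1-nu)*tf*R = 6*0.72*3.6*22e6 = 342144000.0 (um^2)
Step 3: sigma (GPa) = 46499930 / 342144000.0 = 1.35907e-01 GPa
Step 4: Convert to MPa (x1000): sigma = 135.9 MPa


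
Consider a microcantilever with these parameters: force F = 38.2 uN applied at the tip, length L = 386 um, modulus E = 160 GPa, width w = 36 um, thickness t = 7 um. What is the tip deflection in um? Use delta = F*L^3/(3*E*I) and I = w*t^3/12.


Step 1: Calculate the second moment of area.
I = w * t^3 / 12 = 36 * 7^3 / 12 = 1029.0 um^4
Step 2: Convert E to consistent units (1 GPa = 1000 uN/um^2).
E = 160 GPa = 160000 uN/um^2
Step 3: Calculate tip deflection.
delta = F * L^3 / (3 * E * I)
delta = 38.2 * 386^3 / (3 * 160000 * 1029.0)
delta = 4.448 um


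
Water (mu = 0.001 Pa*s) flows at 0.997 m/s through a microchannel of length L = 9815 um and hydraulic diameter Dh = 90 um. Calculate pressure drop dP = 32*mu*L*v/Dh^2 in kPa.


Step 1: Convert to SI: L = 9815e-6 m, Dh = 90e-6 m
Step 2: dP = 32 * 0.001 * 9815e-6 * 0.997 / (90e-6)^2
Step 3: dP = 38658.98 Pa
Step 4: Convert to kPa: dP = 38.66 kPa


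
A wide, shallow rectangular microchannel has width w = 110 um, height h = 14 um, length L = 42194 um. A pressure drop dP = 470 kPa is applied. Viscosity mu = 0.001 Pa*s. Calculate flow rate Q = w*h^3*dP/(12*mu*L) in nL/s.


Step 1: Convert all dimensions to SI (meters).
w = 110e-6 m, h = 14e-6 m, L = 42194e-6 m, dP = 470e3 Pa
Step 2: Q = w * h^3 * dP / (12 * mu * L)
Q = 110e-6 * (14e-6)^3 * 470e3 / (12 * 0.001 * 42194e-6) = 2.801836e-10 m^3/s
Step 3: Convert Q from m^3/s to nL/s (1 m^3 = 1e12 nL, so multiply by 1e12).
Q = 280.184 nL/s


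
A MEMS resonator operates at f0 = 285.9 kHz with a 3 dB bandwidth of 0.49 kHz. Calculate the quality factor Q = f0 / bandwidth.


Step 1: Q = f0 / bandwidth
Step 2: Q = 285.9 / 0.49
Q = 583.5


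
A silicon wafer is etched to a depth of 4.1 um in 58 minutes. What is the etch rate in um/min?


Step 1: Etch rate = depth / time
Step 2: rate = 4.1 / 58
rate = 0.071 um/min


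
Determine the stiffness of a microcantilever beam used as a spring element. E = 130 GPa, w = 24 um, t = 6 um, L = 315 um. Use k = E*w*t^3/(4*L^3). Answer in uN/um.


Step 1: Convert E to consistent units (1 GPa = 1000 uN/um^2).
E = 130 GPa = 130000 uN/um^2
Step 2: Compute t^3 = 6^3 = 216
Step 3: Compute L^3 = 315^3 = 31255875
Step 4: k = 130000 * 24 * 216 / (4 * 31255875)
k = 5.3903 uN/um


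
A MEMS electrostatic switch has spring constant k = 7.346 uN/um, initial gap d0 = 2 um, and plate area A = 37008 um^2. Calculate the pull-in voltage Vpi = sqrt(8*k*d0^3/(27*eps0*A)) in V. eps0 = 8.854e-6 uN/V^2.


Step 1: Compute numerator: 8 * k * d0^3 = 8 * 7.346 * 2^3 = 470.144
Step 2: Compute denominator: 27 * eps0 * A = 27 * 8.854e-6 * 37008 = 8.847058
Step 3: Vpi = sqrt(470.144 / 8.847058)
Vpi = 7.29 V


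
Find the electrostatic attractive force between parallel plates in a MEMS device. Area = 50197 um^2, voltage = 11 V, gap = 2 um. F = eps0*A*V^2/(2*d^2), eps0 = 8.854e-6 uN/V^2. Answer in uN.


Step 1: Identify parameters.
eps0 = 8.854e-6 uN/V^2, A = 50197 um^2, V = 11 V, d = 2 um
Step 2: Compute V^2 = 11^2 = 121
Step 3: Compute d^2 = 2^2 = 4
Step 4: F = 0.5 * 8.854e-6 * 50197 * 121 / 4
F = 6.722 uN


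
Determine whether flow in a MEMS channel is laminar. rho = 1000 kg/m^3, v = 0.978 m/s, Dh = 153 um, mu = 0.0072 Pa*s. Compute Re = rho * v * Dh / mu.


Step 1: Convert Dh to meters: Dh = 153e-6 m
Step 2: Re = rho * v * Dh / mu
Re = 1000 * 0.978 * 153e-6 / 0.0072
Re = 20.783
Since Re = 20.783 is below ~2300, the flow is laminar.


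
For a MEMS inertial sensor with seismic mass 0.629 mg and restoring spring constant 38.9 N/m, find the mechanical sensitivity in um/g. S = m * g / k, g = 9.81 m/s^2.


Step 1: Convert mass: m = 0.629 mg = 6.29e-07 kg
Step 2: S = m * g / k = 6.29e-07 * 9.81 / 38.9
Step 3: S = 1.59e-07 m/g
Step 4: Convert to um/g: S = 0.159 um/g


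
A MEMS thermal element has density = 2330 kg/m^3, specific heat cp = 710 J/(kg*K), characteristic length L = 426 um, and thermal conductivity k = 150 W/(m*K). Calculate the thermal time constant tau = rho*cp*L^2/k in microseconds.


Step 1: Convert L to m: L = 426e-6 m
Step 2: L^2 = (426e-6)^2 = 1.81476e-07 m^2
Step 3: tau = 2330 * 710 * 1.81476e-07 / 150 = 2.00143831e-03 s
Step 4: Convert to microseconds (multiply by 1e6).
tau = 2001.438 us


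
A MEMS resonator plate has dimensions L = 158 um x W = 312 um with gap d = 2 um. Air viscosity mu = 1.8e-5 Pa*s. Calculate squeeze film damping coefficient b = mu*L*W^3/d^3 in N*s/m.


Step 1: Convert to SI.
L = 158e-6 m, W = 312e-6 m, d = 2e-6 m
Step 2: W^3 = (312e-6)^3 = 3.04e-11 m^3
Step 3: d^3 = (2e-6)^3 = 8.00e-18 m^3
Step 4: b = 1.8e-5 * 158e-6 * 3.04e-11 / 8.00e-18
b = 1.08e-02 N*s/m


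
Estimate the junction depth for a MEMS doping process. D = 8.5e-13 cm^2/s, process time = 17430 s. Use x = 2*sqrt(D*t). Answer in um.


Step 1: Compute D*t = 8.5e-13 * 17430 = 1.48155e-08 cm^2
Step 2: sqrt(D*t) = 1.21719e-04 cm
Step 3: x = 2 * 1.21719e-04 cm = 2.43438e-04 cm
Step 4: Convert to um (1 cm = 1e4 um): x = 2.434 um


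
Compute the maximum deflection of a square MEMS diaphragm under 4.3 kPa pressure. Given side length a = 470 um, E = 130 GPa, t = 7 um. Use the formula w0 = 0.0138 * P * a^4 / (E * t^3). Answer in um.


Step 1: Convert pressure to compatible units (E is in GPa, so P in GPa).
P = 4.3 kPa = 4.3e-6 GPa
Step 2: Compute numerator: 0.0138 * P * a^4.
a^4 = 470^4 = 48796810000
numerator = 0.0138 * 4.3e-6 * 48796810000 = 2.8956e+03
Step 3: Compute denominator: E * t^3 = 130 * 7^3 = 44590
Step 4: w0 = numerator / denominator = 2.8956e+03 / 44590 = 0.0649 um


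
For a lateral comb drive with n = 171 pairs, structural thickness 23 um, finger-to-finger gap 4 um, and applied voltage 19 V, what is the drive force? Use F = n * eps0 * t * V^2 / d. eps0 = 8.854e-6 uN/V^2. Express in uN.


Step 1: Parameters: n=171, eps0=8.854e-6 uN/V^2, t=23 um, V=19 V, d=4 um
Step 2: V^2 = 361
Step 3: F = 171 * 8.854e-6 * 23 * 361 / 4
F = 3.143 uN


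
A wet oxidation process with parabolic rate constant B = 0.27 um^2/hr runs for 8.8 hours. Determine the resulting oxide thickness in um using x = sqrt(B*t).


Step 1: Compute B*t = 0.27 * 8.8 = 2.376
Step 2: x = sqrt(2.376)
x = 1.541 um


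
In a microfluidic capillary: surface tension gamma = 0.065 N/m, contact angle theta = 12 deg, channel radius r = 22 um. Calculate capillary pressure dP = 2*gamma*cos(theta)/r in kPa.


Step 1: cos(12 deg) = 0.9781
Step 2: Convert r to m: r = 22e-6 m
Step 3: dP = 2 * 0.065 * 0.9781 / 22e-6 = 5779.7 Pa
Step 4: Convert Pa to kPa (divide by 1000).
dP = 5.78 kPa


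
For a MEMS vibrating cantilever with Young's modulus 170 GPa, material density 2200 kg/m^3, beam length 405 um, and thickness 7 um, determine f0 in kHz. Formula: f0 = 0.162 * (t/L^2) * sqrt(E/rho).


Step 1: Convert units to SI.
t_SI = 7e-6 m, L_SI = 405e-6 m
Step 2: Calculate sqrt(E/rho).
sqrt(170e9 / 2200) = 8790.49 m/s
Step 3: Compute f0.
f0 = 0.162 * 7e-6 / (405e-6)^2 * 8790.49 = 60773.8 Hz = 60.77 kHz


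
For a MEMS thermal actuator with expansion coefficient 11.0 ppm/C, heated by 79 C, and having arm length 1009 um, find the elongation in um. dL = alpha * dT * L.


Step 1: Convert CTE: alpha = 11.0 ppm/C = 11.0e-6 /C
Step 2: dL = 11.0e-6 * 79 * 1009
dL = 0.8768 um


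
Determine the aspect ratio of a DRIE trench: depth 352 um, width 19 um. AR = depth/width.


Step 1: AR = depth / width
Step 2: AR = 352 / 19
AR = 18.5


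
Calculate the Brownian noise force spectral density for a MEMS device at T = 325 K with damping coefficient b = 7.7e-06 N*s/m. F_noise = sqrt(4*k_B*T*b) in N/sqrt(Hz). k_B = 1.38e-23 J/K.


Step 1: Compute 4 * k_B * T * b
= 4 * 1.38e-23 * 325 * 7.7e-06
= 1.3814e-25 N^2/Hz
Step 2: F_noise = sqrt(1.3814e-25)
F_noise = 3.72e-13 N/sqrt(Hz)
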